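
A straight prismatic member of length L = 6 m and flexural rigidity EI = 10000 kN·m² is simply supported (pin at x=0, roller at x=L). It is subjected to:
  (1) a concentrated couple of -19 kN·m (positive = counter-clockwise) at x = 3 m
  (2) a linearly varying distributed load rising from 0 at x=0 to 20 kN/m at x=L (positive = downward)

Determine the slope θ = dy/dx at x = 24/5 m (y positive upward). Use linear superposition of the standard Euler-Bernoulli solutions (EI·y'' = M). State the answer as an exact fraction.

Load 1 — applied couple M₀=-19 kN·m at a=3 m (b=L-a=3):
  θ_1 = (M₀x²/(2L)-M₀(x-a)+C₁)/EI  [x>a] with C₁=M₀(3b²-L²)/(6L)=19/4 = ((-19)·(24/5)²/(2·6)-(-19)·((24/5)-3)+(19/4))/10000 = 247/1000000 rad
Load 2 — triangular load w₀=20 kN/m (0→w₀ over full span):
  θ_2 = -w₀(7L⁴-30L²x²+15x⁴)/(360LEI) = -20·(7·6⁴-30·6²·(24/5)²+15·(24/5)⁴)/(360·6·10000) = 2271/312500 rad
Superposition: θ = Σ θ_i = 37571/5000000 rad ≈ 0.007514 rad

θ(24/5) = 37571/5000000 rad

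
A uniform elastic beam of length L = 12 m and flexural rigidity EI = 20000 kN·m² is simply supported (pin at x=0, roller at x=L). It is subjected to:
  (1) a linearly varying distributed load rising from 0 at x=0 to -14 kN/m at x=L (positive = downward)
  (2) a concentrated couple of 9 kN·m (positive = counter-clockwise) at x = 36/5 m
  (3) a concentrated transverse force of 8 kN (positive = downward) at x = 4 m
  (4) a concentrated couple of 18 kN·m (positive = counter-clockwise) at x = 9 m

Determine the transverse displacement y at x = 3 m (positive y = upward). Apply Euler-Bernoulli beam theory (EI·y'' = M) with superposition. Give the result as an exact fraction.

Load 1 — triangular load w₀=-14 kN/m (0→w₀ over full span):
  y_1 = -w₀x(7L⁴-10L²x²+3x⁴)/(360LEI) = -(-14)·3·(7·12⁴-10·12²·3²+3·3⁴)/(360·12·20000) = 20601/320000 m
Load 2 — applied couple M₀=9 kN·m at a=36/5 m (b=L-a=24/5):
  y_2 = (M₀x³/(6L)+C₁x)/EI  [x≤a] with C₁=M₀(3b²-L²)/(6L)=-234/25 = (9·3³/(6·12)+(-234/25)·3)/20000 = -4941/4000000 m
Load 3 — point force P=8 kN at a=4 m (b=L-a=8):
  y_3 = -Pbx(L²-b²-x²)/(6LEI)  [x≤a] = -8·8·3·(12²-8²-3²)/(6·12·20000) = -71/7500 m
Load 4 — applied couple M₀=18 kN·m at a=9 m (b=L-a=3):
  y_4 = (M₀x³/(6L)+C₁x)/EI  [x≤a] with C₁=M₀(3b²-L²)/(6L)=-117/4 = (18·3³/(6·12)+(-117/4)·3)/20000 = -81/20000 m
Superposition: y = Σ y_i = 1191029/24000000 m ≈ 0.049626 m

y(3) = 1191029/24000000 m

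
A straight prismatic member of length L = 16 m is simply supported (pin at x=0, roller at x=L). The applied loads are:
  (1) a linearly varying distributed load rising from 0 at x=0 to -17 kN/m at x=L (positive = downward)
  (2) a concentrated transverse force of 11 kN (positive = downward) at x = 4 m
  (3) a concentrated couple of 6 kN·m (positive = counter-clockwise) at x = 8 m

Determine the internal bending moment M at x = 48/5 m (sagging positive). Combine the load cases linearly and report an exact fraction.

M(48/5) = -32916/125 kN·m

Load 1 — triangular load w₀=-17 kN/m (0→w₀ over full span):
  M_1 = w₀Lx/6 - w₀x³/(6L) = (-17)·16·(48/5)/6 - (-17)·(48/5)³/(6·16) = -34816/125 kN·m
Load 2 — point force P=11 kN at a=4 m (b=L-a=12):
  M_2 = Pa(L-x)/L  [x>a] = 11·4·(16-(48/5))/16 = 88/5 kN·m
Load 3 — applied couple M₀=6 kN·m at a=8 m (b=L-a=8):
  M_3 = M₀x/L - M₀  [x>a] = 6·(48/5)/16 - 6 = -12/5 kN·m
Superposition: M = Σ M_i = -32916/125 kN·m ≈ -263.328000 kN·m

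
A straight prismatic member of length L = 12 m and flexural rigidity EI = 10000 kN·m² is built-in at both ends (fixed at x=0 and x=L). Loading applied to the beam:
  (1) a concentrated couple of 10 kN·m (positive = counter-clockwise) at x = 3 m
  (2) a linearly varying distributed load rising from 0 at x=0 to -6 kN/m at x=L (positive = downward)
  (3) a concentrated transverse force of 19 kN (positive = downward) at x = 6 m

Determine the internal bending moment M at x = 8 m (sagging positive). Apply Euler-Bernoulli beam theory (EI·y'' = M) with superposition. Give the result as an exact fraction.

M(8) = -727/120 kN·m

Load 1 — applied couple M₀=10 kN·m at a=3 m (b=L-a=9):
  M_1 = R_Ax - M_A - M₀  [x>a] with R_A=15/16, M_A=-15/8 = (15/16)·8 - (-15/8) - 10 = -5/8 kN·m
Load 2 — triangular load w₀=-6 kN/m (0→w₀ over full span):
  M_2 = 3w₀Lx/20 - w₀L²/30 - w₀x³/(6L) = 3·(-6)·12·8/20 - (-6)·12²/30 - (-6)·8³/(6·12) = -224/15 kN·m
Load 3 — point force P=19 kN at a=6 m (b=L-a=6):
  M_3 = Pa²(a+3b)(L-x)/L³ - Pa²b/L²  [x>a] = 19·6²·(6+3·6)·(12-8)/12³ - 19·6²·6/12² = 19/2 kN·m
Superposition: M = Σ M_i = -727/120 kN·m ≈ -6.058333 kN·m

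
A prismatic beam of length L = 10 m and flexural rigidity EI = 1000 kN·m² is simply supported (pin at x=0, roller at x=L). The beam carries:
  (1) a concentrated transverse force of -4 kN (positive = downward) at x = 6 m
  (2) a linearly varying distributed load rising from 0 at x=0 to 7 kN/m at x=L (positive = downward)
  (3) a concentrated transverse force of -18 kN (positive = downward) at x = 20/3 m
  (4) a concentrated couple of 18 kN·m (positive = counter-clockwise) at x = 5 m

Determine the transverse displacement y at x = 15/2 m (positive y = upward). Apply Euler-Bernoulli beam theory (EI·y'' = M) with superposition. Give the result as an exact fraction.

y(15/2) = -94963/4608000 m

Load 1 — point force P=-4 kN at a=6 m (b=L-a=4):
  y_1 = -Pa(L-x)(2Lx-a²-x²)/(6LEI)  [x>a] = -(-4)·6·(10-(15/2))·(2·10·(15/2)-6²-(15/2)²)/(6·10·1000) = 231/4000 m
Load 2 — triangular load w₀=7 kN/m (0→w₀ over full span):
  y_2 = -w₀x(7L⁴-10L²x²+3x⁴)/(360LEI) = -7·(15/2)·(7·10⁴-10·10²·(15/2)²+3·(15/2)⁴)/(360·10·1000) = -4165/12288 m
Load 3 — point force P=-18 kN at a=20/3 m (b=L-a=10/3):
  y_3 = -Pa(L-x)(2Lx-a²-x²)/(6LEI)  [x>a] = -(-18)·(20/3)·(10-(15/2))·(2·10·(15/2)-(20/3)²-(15/2)²)/(6·10·1000) = 71/288 m
Load 4 — applied couple M₀=18 kN·m at a=5 m (b=L-a=5):
  y_4 = (M₀x³/(6L)-M₀(x-a)²/2+C₁x)/EI  [x>a] with C₁=M₀(3b²-L²)/(6L)=-15/2 = (18·(15/2)³/(6·10)-18·((15/2)-5)²/2+(-15/2)·(15/2))/1000 = 9/640 m
Superposition: y = Σ y_i = -94963/4608000 m ≈ -0.020608 m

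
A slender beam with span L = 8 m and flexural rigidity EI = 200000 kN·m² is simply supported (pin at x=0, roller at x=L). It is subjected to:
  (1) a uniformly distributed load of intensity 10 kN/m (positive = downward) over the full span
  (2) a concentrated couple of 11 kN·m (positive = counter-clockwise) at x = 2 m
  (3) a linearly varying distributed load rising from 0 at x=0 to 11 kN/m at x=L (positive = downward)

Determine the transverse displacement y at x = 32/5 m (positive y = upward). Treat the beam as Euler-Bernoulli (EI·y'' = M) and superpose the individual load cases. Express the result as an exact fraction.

y(32/5) = -11290709/4687500000 m

Load 1 — uniform load w=10 kN/m over full span:
  y_1 = -wx(L³-2Lx²+x³)/(24EI) = -10·(32/5)·(8³-2·8·(32/5)²+(32/5)³)/(24·200000) = -1856/1171875 m
Load 2 — applied couple M₀=11 kN·m at a=2 m (b=L-a=6):
  y_2 = (M₀x³/(6L)-M₀(x-a)²/2+C₁x)/EI  [x>a] with C₁=M₀(3b²-L²)/(6L)=121/12 = (11·(32/5)³/(6·8)-11·((32/5)-2)²/2+(121/12)·(32/5))/200000 = 1133/12500000 m
Load 3 — triangular load w₀=11 kN/m (0→w₀ over full span):
  y_3 = -w₀x(7L⁴-10L²x²+3x⁴)/(360LEI) = -11·(32/5)·(7·8⁴-10·8²·(32/5)²+3·(32/5)⁴)/(360·8·200000) = -44704/48828125 m
Superposition: y = Σ y_i = -11290709/4687500000 m ≈ -0.002409 m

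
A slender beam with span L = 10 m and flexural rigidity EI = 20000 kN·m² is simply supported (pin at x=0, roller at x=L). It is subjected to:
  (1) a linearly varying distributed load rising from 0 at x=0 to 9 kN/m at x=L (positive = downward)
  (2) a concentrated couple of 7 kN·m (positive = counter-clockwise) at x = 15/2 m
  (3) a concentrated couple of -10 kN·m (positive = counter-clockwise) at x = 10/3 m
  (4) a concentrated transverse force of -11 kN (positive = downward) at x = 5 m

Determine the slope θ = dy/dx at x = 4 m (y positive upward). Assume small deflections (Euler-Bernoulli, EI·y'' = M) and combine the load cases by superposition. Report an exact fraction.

θ(4) = -7289/2880000 rad

Load 1 — triangular load w₀=9 kN/m (0→w₀ over full span):
  θ_1 = -w₀(7L⁴-30L²x²+15x⁴)/(360LEI) = -9·(7·10⁴-30·10²·4²+15·4⁴)/(360·10·20000) = -323/100000 rad
Load 2 — applied couple M₀=7 kN·m at a=15/2 m (b=L-a=5/2):
  θ_2 = (M₀x²/(2L)+C₁)/EI  [x≤a] with C₁=M₀(3b²-L²)/(6L)=-455/48 = (7·4²/(2·10)+(-455/48))/20000 = -931/4800000 rad
Load 3 — applied couple M₀=-10 kN·m at a=10/3 m (b=L-a=20/3):
  θ_3 = (M₀x²/(2L)-M₀(x-a)+C₁)/EI  [x>a] with C₁=M₀(3b²-L²)/(6L)=-50/9 = ((-10)·4²/(2·10)-(-10)·(4-(10/3))+(-50/9))/20000 = -31/90000 rad
Load 4 — point force P=-11 kN at a=5 m (b=L-a=5):
  θ_4 = -Pb(L²-b²-3x²)/(6LEI)  [x≤a] = -(-11)·5·(10²-5²-3·4²)/(6·10·20000) = 99/80000 rad
Superposition: θ = Σ θ_i = -7289/2880000 rad ≈ -0.002531 rad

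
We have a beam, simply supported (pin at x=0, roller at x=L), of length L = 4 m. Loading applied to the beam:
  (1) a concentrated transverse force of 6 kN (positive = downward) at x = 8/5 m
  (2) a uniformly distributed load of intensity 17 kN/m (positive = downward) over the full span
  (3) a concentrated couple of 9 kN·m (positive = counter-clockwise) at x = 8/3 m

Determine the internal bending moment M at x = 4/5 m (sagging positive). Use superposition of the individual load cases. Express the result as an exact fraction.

M(4/5) = 661/25 kN·m

Load 1 — point force P=6 kN at a=8/5 m (b=L-a=12/5):
  M_1 = Pbx/L  [x≤a] = 6·(12/5)·(4/5)/4 = 72/25 kN·m
Load 2 — uniform load w=17 kN/m over full span:
  M_2 = wx(L-x)/2 = 17·(4/5)·(4-(4/5))/2 = 544/25 kN·m
Load 3 — applied couple M₀=9 kN·m at a=8/3 m (b=L-a=4/3):
  M_3 = M₀x/L  [x≤a] = 9·(4/5)/4 = 9/5 kN·m
Superposition: M = Σ M_i = 661/25 kN·m ≈ 26.440000 kN·m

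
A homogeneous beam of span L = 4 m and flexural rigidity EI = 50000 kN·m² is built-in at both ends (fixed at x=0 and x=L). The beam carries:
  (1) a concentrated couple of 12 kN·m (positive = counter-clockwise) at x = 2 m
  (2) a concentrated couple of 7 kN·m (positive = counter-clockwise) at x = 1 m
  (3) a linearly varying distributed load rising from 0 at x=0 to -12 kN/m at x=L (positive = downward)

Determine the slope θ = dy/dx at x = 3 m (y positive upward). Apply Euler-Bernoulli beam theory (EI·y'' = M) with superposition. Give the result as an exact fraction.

θ(3) = -1609/16000000 rad

Load 1 — applied couple M₀=12 kN·m at a=2 m (b=L-a=2):
  θ_1 = (R_Ax²/2 - M_Ax - M₀(x-a))/EI  [x>a] with R_A=9/2, M_A=3 = ((9/2)·3²/2 - 3·3 - 12·(3-2))/50000 = -3/200000 rad
Load 2 — applied couple M₀=7 kN·m at a=1 m (b=L-a=3):
  θ_2 = (R_Ax²/2 - M_Ax - M₀(x-a))/EI  [x>a] with R_A=63/32, M_A=-21/16 = ((63/32)·3²/2 - (-21/16)·3 - 7·(3-1))/50000 = -77/3200000 rad
Load 3 — triangular load w₀=-12 kN/m (0→w₀ over full span):
  θ_3 = -w₀(2x(L-x)(L-2x)(x+2L)+x²(L-x)²)/(120LEI) = -(-12)·(2·3·(4-3)·(4-2·3)·(3+2·4)+3²·(4-3)²)/(120·4·50000) = -123/2000000 rad
Superposition: θ = Σ θ_i = -1609/16000000 rad ≈ -0.000101 rad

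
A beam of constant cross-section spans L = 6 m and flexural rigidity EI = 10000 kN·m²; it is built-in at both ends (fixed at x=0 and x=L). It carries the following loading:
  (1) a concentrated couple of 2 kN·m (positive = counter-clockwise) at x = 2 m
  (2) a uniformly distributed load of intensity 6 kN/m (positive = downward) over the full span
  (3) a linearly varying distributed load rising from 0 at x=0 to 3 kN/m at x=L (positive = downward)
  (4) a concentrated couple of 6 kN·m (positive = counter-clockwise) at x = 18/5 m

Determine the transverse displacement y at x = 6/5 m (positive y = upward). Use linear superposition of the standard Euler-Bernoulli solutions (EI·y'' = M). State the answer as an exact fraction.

y(6/5) = -10702/9765625 m

Load 1 — applied couple M₀=2 kN·m at a=2 m (b=L-a=4):
  y_1 = (R_Ax³/6 - M_Ax²/2)/EI  [x≤a] with R_A=4/9, M_A=0 = ((4/9)·(6/5)³/6 - 0·(6/5)²/2)/10000 = 1/78125 m
Load 2 — uniform load w=6 kN/m over full span:
  y_2 = -wx²(L-x)²/(24EI) = -6·(6/5)²·(6-(6/5))²/(24·10000) = -324/390625 m
Load 3 — triangular load w₀=3 kN/m (0→w₀ over full span):
  y_3 = -w₀x²(L-x)²(x+2L)/(120LEI) = -3·(6/5)²·(6-(6/5))²·((6/5)+2·6)/(120·6·10000) = -1782/9765625 m
Load 4 — applied couple M₀=6 kN·m at a=18/5 m (b=L-a=12/5):
  y_4 = (R_Ax³/6 - M_Ax²/2)/EI  [x≤a] with R_A=36/25, M_A=48/25 = ((36/25)·(6/5)³/6 - (48/25)·(6/5)²/2)/10000 = -189/1953125 m
Superposition: y = Σ y_i = -10702/9765625 m ≈ -0.001096 m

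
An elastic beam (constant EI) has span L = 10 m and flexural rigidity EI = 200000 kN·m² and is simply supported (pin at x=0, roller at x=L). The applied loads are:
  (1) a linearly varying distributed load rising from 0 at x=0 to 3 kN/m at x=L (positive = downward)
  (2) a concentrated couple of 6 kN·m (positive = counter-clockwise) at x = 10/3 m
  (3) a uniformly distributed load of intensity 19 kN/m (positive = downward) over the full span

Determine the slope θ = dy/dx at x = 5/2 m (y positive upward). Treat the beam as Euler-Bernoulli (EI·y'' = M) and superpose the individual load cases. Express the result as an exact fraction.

θ(5/2) = -17887/6144000 rad

Load 1 — triangular load w₀=3 kN/m (0→w₀ over full span):
  θ_1 = -w₀(7L⁴-30L²x²+15x⁴)/(360LEI) = -3·(7·10⁴-30·10²·(5/2)²+15·(5/2)⁴)/(360·10·200000) = -1327/6144000 rad
Load 2 — applied couple M₀=6 kN·m at a=10/3 m (b=L-a=20/3):
  θ_2 = (M₀x²/(2L)+C₁)/EI  [x≤a] with C₁=M₀(3b²-L²)/(6L)=10/3 = (6·(5/2)²/(2·10)+(10/3))/200000 = 1/38400 rad
Load 3 — uniform load w=19 kN/m over full span:
  θ_3 = -w(L³-6Lx²+4x³)/(24EI) = -19·(10³-6·10·(5/2)²+4·(5/2)³)/(24·200000) = -209/76800 rad
Superposition: θ = Σ θ_i = -17887/6144000 rad ≈ -0.002911 rad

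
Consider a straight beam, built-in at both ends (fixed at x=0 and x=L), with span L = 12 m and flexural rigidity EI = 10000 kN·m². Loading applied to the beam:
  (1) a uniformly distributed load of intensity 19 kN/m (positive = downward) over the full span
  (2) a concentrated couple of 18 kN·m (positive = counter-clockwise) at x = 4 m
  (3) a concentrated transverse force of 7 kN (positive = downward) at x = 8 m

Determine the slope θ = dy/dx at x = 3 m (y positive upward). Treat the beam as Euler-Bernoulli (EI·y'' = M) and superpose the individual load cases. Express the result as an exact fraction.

θ(3) = -129/5000 rad

Load 1 — uniform load w=19 kN/m over full span:
  θ_1 = -wx(L-x)(L-2x)/(12EI) = -19·3·(12-3)·(12-2·3)/(12·10000) = -513/20000 rad
Load 2 — applied couple M₀=18 kN·m at a=4 m (b=L-a=8):
  θ_2 = (R_Ax²/2 - M_Ax)/EI  [x≤a] with R_A=2, M_A=0 = (2·3²/2 - 0·3)/10000 = 9/10000 rad
Load 3 — point force P=7 kN at a=8 m (b=L-a=4):
  θ_3 = -Pb²x(2aL-(3a+b)x)/(2L³EI)  [x≤a] = -7·4²·3·(2·8·12-(3·8+4)·3)/(2·12³·10000) = -21/20000 rad
Superposition: θ = Σ θ_i = -129/5000 rad ≈ -0.025800 rad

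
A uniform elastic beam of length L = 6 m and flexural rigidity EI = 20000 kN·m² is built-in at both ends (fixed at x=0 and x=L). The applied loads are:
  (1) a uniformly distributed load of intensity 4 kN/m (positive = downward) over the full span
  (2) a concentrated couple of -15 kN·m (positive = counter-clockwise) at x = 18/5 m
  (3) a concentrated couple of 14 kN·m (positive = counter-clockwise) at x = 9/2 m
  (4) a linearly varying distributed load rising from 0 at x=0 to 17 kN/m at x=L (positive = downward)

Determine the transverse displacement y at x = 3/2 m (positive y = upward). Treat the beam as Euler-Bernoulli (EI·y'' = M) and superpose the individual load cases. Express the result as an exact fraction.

y(3/2) = -56799/51200000 m

Load 1 — uniform load w=4 kN/m over full span:
  y_1 = -wx²(L-x)²/(24EI) = -4·(3/2)²·(6-(3/2))²/(24·20000) = -243/640000 m
Load 2 — applied couple M₀=-15 kN·m at a=18/5 m (b=L-a=12/5):
  y_2 = (R_Ax³/6 - M_Ax²/2)/EI  [x≤a] with R_A=-18/5, M_A=-24/5 = ((-18/5)·(3/2)³/6 - (-24/5)·(3/2)²/2)/20000 = 27/160000 m
Load 3 — applied couple M₀=14 kN·m at a=9/2 m (b=L-a=3/2):
  y_3 = (R_Ax³/6 - M_Ax²/2)/EI  [x≤a] with R_A=21/8, M_A=35/8 = ((21/8)·(3/2)³/6 - (35/8)·(3/2)²/2)/20000 = -441/2560000 m
Load 4 — triangular load w₀=17 kN/m (0→w₀ over full span):
  y_4 = -w₀x²(L-x)²(x+2L)/(120LEI) = -17·(3/2)²·(6-(3/2))²·((3/2)+2·6)/(120·6·20000) = -37179/51200000 m
Superposition: y = Σ y_i = -56799/51200000 m ≈ -0.001109 m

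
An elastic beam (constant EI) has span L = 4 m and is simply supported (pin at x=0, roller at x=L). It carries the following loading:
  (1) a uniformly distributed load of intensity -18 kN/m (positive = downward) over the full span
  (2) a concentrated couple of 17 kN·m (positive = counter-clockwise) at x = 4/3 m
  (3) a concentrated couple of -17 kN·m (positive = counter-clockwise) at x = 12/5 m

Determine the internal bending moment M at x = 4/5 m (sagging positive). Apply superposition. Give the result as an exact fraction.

Load 1 — uniform load w=-18 kN/m over full span:
  M_1 = wx(L-x)/2 = (-18)·(4/5)·(4-(4/5))/2 = -576/25 kN·m
Load 2 — applied couple M₀=17 kN·m at a=4/3 m (b=L-a=8/3):
  M_2 = M₀x/L  [x≤a] = 17·(4/5)/4 = 17/5 kN·m
Load 3 — applied couple M₀=-17 kN·m at a=12/5 m (b=L-a=8/5):
  M_3 = M₀x/L  [x≤a] = (-17)·(4/5)/4 = -17/5 kN·m
Superposition: M = Σ M_i = -576/25 kN·m ≈ -23.040000 kN·m

M(4/5) = -576/25 kN·m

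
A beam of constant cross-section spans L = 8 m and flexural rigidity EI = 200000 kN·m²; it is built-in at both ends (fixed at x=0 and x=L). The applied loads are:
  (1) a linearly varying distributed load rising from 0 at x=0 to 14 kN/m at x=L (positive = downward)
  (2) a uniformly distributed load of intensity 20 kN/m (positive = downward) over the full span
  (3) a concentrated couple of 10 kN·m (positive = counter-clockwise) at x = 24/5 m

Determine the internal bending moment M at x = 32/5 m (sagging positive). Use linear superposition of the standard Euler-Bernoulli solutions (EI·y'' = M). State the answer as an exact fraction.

M(32/5) = -594/125 kN·m

Load 1 — triangular load w₀=14 kN/m (0→w₀ over full span):
  M_1 = 3w₀Lx/20 - w₀L²/30 - w₀x³/(6L) = 3·14·8·(32/5)/20 - 14·8²/30 - 14·(32/5)³/(6·8) = 448/375 kN·m
Load 2 — uniform load w=20 kN/m over full span:
  M_2 = wLx/2 - wL²/12 - wx²/2 = 20·8·(32/5)/2 - 20·8²/12 - 20·(32/5)²/2 = -64/15 kN·m
Load 3 — applied couple M₀=10 kN·m at a=24/5 m (b=L-a=16/5):
  M_3 = R_Ax - M_A - M₀  [x>a] with R_A=9/5, M_A=16/5 = (9/5)·(32/5) - (16/5) - 10 = -42/25 kN·m
Superposition: M = Σ M_i = -594/125 kN·m ≈ -4.752000 kN·m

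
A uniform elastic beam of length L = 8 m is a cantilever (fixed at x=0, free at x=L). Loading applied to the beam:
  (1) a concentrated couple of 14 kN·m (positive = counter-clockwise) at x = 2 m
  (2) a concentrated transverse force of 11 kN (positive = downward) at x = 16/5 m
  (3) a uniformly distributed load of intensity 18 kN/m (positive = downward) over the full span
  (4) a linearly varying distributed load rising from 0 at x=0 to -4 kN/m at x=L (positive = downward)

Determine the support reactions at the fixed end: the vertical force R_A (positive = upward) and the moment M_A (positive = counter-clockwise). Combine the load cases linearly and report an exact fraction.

Load 1 — applied couple M₀=14 kN·m at a=2 m (b=L-a=6):
  R_A = 0 kN
  M_A = -M₀ = -14 kN·m
Load 2 — point force P=11 kN at a=16/5 m (b=L-a=24/5):
  R_A = P = 11 kN
  M_A = Pa = 11·(16/5) = 176/5 kN·m
Load 3 — uniform load w=18 kN/m over full span:
  R_A = wL = 18·8 = 144 kN
  M_A = wL²/2 = 18·8²/2 = 576 kN·m
Load 4 — triangular load w₀=-4 kN/m (0→w₀ over full span):
  R_A = w₀L/2 = (-4)·8/2 = -16 kN
  M_A = w₀L²/3 = (-4)·8²/3 = -256/3 kN·m
Superposition: R_A = 139 kN, M_A = 7678/15 kN·m

R_A = 139 kN, M_A = 7678/15 kN·m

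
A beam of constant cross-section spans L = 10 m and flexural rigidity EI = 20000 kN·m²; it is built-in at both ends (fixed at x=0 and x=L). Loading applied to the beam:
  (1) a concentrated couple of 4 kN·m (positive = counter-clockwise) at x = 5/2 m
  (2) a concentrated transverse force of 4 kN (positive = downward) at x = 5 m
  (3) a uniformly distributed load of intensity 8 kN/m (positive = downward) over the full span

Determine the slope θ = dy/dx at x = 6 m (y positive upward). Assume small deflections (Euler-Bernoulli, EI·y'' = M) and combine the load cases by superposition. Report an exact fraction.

Load 1 — applied couple M₀=4 kN·m at a=5/2 m (b=L-a=15/2):
  θ_1 = (R_Ax²/2 - M_Ax - M₀(x-a))/EI  [x>a] with R_A=9/20, M_A=-3/4 = ((9/20)·6²/2 - (-3/4)·6 - 4·(6-(5/2)))/20000 = -7/100000 rad
Load 2 — point force P=4 kN at a=5 m (b=L-a=5):
  θ_2 = Pa²(L-x)(2bL-(3b+a)(L-x))/(2L³EI)  [x>a] = 4·5²·(10-6)·(2·5·10-(3·5+5)·(10-6))/(2·10³·20000) = 1/5000 rad
Load 3 — uniform load w=8 kN/m over full span:
  θ_3 = -wx(L-x)(L-2x)/(12EI) = -8·6·(10-6)·(10-2·6)/(12·20000) = 1/625 rad
Superposition: θ = Σ θ_i = 173/100000 rad ≈ 0.001730 rad

θ(6) = 173/100000 rad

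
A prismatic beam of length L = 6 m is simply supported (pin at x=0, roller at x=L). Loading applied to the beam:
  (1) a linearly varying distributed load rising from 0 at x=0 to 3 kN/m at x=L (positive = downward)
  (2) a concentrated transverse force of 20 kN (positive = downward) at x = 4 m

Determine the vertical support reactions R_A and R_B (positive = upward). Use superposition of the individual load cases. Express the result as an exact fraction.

Load 1 — triangular load w₀=3 kN/m (0→w₀ over full span):
  R_A = w₀L/6 = 3·6/6 = 3 kN
  R_B = w₀L/3 = 3·6/3 = 6 kN
Load 2 — point force P=20 kN at a=4 m (b=L-a=2):
  R_A = Pb/L = 20·2/6 = 20/3 kN
  R_B = Pa/L = 20·4/6 = 40/3 kN
Superposition: R_A = 29/3 kN, R_B = 58/3 kN

R_A = 29/3 kN, R_B = 58/3 kN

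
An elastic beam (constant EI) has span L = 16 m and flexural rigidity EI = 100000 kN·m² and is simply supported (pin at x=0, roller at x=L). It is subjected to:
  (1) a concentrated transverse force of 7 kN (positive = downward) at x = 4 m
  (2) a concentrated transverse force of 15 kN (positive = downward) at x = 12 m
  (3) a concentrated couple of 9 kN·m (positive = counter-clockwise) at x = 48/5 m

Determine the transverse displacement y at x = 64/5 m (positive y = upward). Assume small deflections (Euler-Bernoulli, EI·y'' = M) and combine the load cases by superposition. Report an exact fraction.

y(64/5) = -9776/1171875 m

Load 1 — point force P=7 kN at a=4 m (b=L-a=12):
  y_1 = -Pa(L-x)(2Lx-a²-x²)/(6LEI)  [x>a] = -7·4·(16-(64/5))·(2·16·(64/5)-4²-(64/5)²)/(6·16·100000) = -2513/1171875 m
Load 2 — point force P=15 kN at a=12 m (b=L-a=4):
  y_2 = -Pa(L-x)(2Lx-a²-x²)/(6LEI)  [x>a] = -15·12·(16-(64/5))·(2·16·(64/5)-12²-(64/5)²)/(6·16·100000) = -477/78125 m
Load 3 — applied couple M₀=9 kN·m at a=48/5 m (b=L-a=32/5):
  y_3 = (M₀x³/(6L)-M₀(x-a)²/2+C₁x)/EI  [x>a] with C₁=M₀(3b²-L²)/(6L)=-312/25 = (9·(64/5)³/(6·16)-9·((64/5)-(48/5))²/2+(-312/25)·(64/5))/100000 = -36/390625 m
Superposition: y = Σ y_i = -9776/1171875 m ≈ -0.008342 m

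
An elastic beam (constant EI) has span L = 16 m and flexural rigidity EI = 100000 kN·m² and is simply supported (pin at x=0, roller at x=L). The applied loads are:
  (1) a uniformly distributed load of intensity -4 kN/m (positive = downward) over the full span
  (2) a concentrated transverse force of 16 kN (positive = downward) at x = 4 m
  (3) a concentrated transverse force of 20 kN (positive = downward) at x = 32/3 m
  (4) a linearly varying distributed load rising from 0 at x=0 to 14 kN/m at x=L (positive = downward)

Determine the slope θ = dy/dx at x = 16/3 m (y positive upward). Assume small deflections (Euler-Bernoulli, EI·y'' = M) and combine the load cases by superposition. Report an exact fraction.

θ(16/3) = -19381/3796875 rad

Load 1 — uniform load w=-4 kN/m over full span:
  θ_1 = -w(L³-6Lx²+4x³)/(24EI) = -(-4)·(16³-6·16·(16/3)²+4·(16/3)³)/(24·100000) = 832/253125 rad
Load 2 — point force P=16 kN at a=4 m (b=L-a=12):
  θ_2 = -Pa(2L²-6Lx+3x²+a²)/(6LEI)  [x>a] = -16·4·(2·16²-6·16·(16/3)+3·(16/3)²+4²)/(6·16·100000) = -19/28125 rad
Load 3 — point force P=20 kN at a=32/3 m (b=L-a=16/3):
  θ_3 = -Pb(L²-b²-3x²)/(6LEI)  [x≤a] = -20·(16/3)·(16²-(16/3)²-3·(16/3)²)/(6·16·100000) = -16/10125 rad
Load 4 — triangular load w₀=14 kN/m (0→w₀ over full span):
  θ_4 = -w₀(7L⁴-30L²x²+15x⁴)/(360LEI) = -14·(7·16⁴-30·16²·(16/3)²+15·(16/3)⁴)/(360·16·100000) = -23296/3796875 rad
Superposition: θ = Σ θ_i = -19381/3796875 rad ≈ -0.005104 rad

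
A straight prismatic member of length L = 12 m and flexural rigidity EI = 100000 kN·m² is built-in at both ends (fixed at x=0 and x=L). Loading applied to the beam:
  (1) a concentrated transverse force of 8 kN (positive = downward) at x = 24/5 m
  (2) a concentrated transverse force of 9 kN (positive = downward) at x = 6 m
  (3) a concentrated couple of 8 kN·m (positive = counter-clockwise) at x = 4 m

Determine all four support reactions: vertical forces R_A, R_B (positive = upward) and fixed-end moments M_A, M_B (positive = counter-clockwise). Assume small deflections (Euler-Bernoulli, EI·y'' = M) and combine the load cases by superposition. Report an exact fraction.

R_A = 23789/2250 kN, M_A = 6831/250 kN·m, R_B = 14461/2250 kN, M_B = -15037/750 kN·m

Load 1 — point force P=8 kN at a=24/5 m (b=L-a=36/5):
  R_A = Pb²(3a+b)/L³ = 8·(36/5)²·(3·(24/5)+(36/5))/12³ = 648/125 kN
  M_A = Pab²/L² = 8·(24/5)·(36/5)²/12² = 1728/125 kN·m
  R_B = Pa²(a+3b)/L³ = 8·(24/5)²·((24/5)+3·(36/5))/12³ = 352/125 kN
  M_B = -Pa²b/L² = -8·(24/5)²·(36/5)/12² = -1152/125 kN·m
Load 2 — point force P=9 kN at a=6 m (b=L-a=6):
  R_A = Pb²(3a+b)/L³ = 9·6²·(3·6+6)/12³ = 9/2 kN
  M_A = Pab²/L² = 9·6·6²/12² = 27/2 kN·m
  R_B = Pa²(a+3b)/L³ = 9·6²·(6+3·6)/12³ = 9/2 kN
  M_B = -Pa²b/L² = -9·6²·6/12² = -27/2 kN·m
Load 3 — applied couple M₀=8 kN·m at a=4 m (b=L-a=8):
  R_A = 6M₀ab/L³ = 6·8·4·8/12³ = 8/9 kN
  M_A = M₀b(2a-b)/L² = 8·8·(2·4-8)/12² = 0 kN·m
  R_B = -6M₀ab/L³ = -6·8·4·8/12³ = -8/9 kN
  M_B = M₀a(2b-a)/L² = 8·4·(2·8-4)/12² = 8/3 kN·m
Superposition: R_A = 23789/2250 kN, M_A = 6831/250 kN·m, R_B = 14461/2250 kN, M_B = -15037/750 kN·m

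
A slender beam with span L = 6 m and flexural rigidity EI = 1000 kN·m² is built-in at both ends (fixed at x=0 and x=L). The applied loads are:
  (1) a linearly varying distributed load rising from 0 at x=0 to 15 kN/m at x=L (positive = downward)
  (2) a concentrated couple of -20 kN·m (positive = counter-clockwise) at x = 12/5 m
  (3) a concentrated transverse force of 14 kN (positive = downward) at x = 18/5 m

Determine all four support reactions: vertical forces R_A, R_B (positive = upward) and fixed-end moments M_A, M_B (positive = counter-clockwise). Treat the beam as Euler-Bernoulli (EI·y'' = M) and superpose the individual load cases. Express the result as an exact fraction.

R_A = 3407/250 kN, M_A = 2958/125 kN·m, R_B = 11343/250 kN, M_B = -5687/125 kN·m

Load 1 — triangular load w₀=15 kN/m (0→w₀ over full span):
  R_A = 3w₀L/20 = 3·15·6/20 = 27/2 kN
  M_A = w₀L²/30 = 15·6²/30 = 18 kN·m
  R_B = 7w₀L/20 = 7·15·6/20 = 63/2 kN
  M_B = -w₀L²/20 = -15·6²/20 = -27 kN·m
Load 2 — applied couple M₀=-20 kN·m at a=12/5 m (b=L-a=18/5):
  R_A = 6M₀ab/L³ = 6·(-20)·(12/5)·(18/5)/6³ = -24/5 kN
  M_A = M₀b(2a-b)/L² = (-20)·(18/5)·(2·(12/5)-(18/5))/6² = -12/5 kN·m
  R_B = -6M₀ab/L³ = -6·(-20)·(12/5)·(18/5)/6³ = 24/5 kN
  M_B = M₀a(2b-a)/L² = (-20)·(12/5)·(2·(18/5)-(12/5))/6² = -32/5 kN·m
Load 3 — point force P=14 kN at a=18/5 m (b=L-a=12/5):
  R_A = Pb²(3a+b)/L³ = 14·(12/5)²·(3·(18/5)+(12/5))/6³ = 616/125 kN
  M_A = Pab²/L² = 14·(18/5)·(12/5)²/6² = 1008/125 kN·m
  R_B = Pa²(a+3b)/L³ = 14·(18/5)²·((18/5)+3·(12/5))/6³ = 1134/125 kN
  M_B = -Pa²b/L² = -14·(18/5)²·(12/5)/6² = -1512/125 kN·m
Superposition: R_A = 3407/250 kN, M_A = 2958/125 kN·m, R_B = 11343/250 kN, M_B = -5687/125 kN·m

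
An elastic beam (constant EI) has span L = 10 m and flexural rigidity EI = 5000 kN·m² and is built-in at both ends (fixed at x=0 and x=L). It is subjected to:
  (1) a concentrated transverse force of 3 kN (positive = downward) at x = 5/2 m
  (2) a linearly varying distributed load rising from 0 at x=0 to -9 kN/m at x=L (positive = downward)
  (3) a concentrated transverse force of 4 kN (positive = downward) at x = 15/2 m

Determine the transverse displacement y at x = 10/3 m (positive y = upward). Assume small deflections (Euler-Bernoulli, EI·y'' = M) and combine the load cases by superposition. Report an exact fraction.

Load 1 — point force P=3 kN at a=5/2 m (b=L-a=15/2):
  y_1 = -Pa²(L-x)²(3bL-(3b+a)(L-x))/(6L³EI)  [x>a] = -3·(5/2)²·(10-(10/3))²·(3·(15/2)·10-(3·(15/2)+(5/2))·(10-(10/3)))/(6·10³·5000) = -7/4320 m
Load 2 — triangular load w₀=-9 kN/m (0→w₀ over full span):
  y_2 = -w₀x²(L-x)²(x+2L)/(120LEI) = -(-9)·(10/3)²·(10-(10/3))²·((10/3)+2·10)/(120·10·5000) = 7/405 m
Load 3 — point force P=4 kN at a=15/2 m (b=L-a=5/2):
  y_3 = -Pb²x²(3aL-(3a+b)x)/(6L³EI)  [x≤a] = -4·(5/2)²·(10/3)²·(3·(15/2)·10-(3·(15/2)+(5/2))·(10/3))/(6·10³·5000) = -17/12960 m
Superposition: y = Σ y_i = 31/2160 m ≈ 0.014352 m

y(10/3) = 31/2160 m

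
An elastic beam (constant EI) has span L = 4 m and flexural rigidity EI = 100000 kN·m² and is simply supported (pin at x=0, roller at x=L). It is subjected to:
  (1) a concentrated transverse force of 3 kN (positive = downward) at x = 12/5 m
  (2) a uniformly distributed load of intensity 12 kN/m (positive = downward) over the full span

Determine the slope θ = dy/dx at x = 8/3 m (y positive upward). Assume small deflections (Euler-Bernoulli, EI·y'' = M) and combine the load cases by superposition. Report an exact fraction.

Load 1 — point force P=3 kN at a=12/5 m (b=L-a=8/5):
  θ_1 = -Pa(2L²-6Lx+3x²+a²)/(6LEI)  [x>a] = -3·(12/5)·(2·4²-6·4·(8/3)+3·(8/3)²+(12/5)²)/(6·4·100000) = 23/1562500 rad
Load 2 — uniform load w=12 kN/m over full span:
  θ_2 = -w(L³-6Lx²+4x³)/(24EI) = -12·(4³-6·4·(8/3)²+4·(8/3)³)/(24·100000) = 13/84375 rad
Superposition: θ = Σ θ_i = 7121/42187500 rad ≈ 0.000169 rad

θ(8/3) = 7121/42187500 rad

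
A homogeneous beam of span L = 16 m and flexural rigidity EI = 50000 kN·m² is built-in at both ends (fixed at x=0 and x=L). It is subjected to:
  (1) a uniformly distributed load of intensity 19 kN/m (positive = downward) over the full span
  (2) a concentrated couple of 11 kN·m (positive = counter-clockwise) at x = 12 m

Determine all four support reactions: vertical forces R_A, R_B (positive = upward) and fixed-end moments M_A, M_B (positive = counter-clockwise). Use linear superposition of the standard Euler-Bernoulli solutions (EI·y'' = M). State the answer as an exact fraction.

R_A = 19555/128 kN, M_A = 19621/48 kN·m, R_B = 19357/128 kN, M_B = -19555/48 kN·m

Load 1 — uniform load w=19 kN/m over full span:
  R_A = wL/2 = 19·16/2 = 152 kN
  M_A = wL²/12 = 19·16²/12 = 1216/3 kN·m
  R_B = wL/2 = 19·16/2 = 152 kN
  M_B = -wL²/12 = -19·16²/12 = -1216/3 kN·m
Load 2 — applied couple M₀=11 kN·m at a=12 m (b=L-a=4):
  R_A = 6M₀ab/L³ = 6·11·12·4/16³ = 99/128 kN
  M_A = M₀b(2a-b)/L² = 11·4·(2·12-4)/16² = 55/16 kN·m
  R_B = -6M₀ab/L³ = -6·11·12·4/16³ = -99/128 kN
  M_B = M₀a(2b-a)/L² = 11·12·(2·4-12)/16² = -33/16 kN·m
Superposition: R_A = 19555/128 kN, M_A = 19621/48 kN·m, R_B = 19357/128 kN, M_B = -19555/48 kN·m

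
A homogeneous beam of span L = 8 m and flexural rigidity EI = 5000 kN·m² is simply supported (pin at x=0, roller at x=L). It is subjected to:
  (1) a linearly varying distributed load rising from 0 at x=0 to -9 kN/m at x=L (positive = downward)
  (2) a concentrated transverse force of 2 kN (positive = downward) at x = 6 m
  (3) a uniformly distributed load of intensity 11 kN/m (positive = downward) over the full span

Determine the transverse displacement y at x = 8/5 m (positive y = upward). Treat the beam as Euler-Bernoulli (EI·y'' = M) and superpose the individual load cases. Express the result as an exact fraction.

y(8/5) = -1293899/29296875 m

Load 1 — triangular load w₀=-9 kN/m (0→w₀ over full span):
  y_1 = -w₀x(7L⁴-10L²x²+3x⁴)/(360LEI) = -(-9)·(8/5)·(7·8⁴-10·8²·(8/5)²+3·(8/5)⁴)/(360·8·5000) = 264192/9765625 m
Load 2 — point force P=2 kN at a=6 m (b=L-a=2):
  y_2 = -Pbx(L²-b²-x²)/(6LEI)  [x≤a] = -2·2·(8/5)·(8²-2²-(8/5)²)/(6·8·5000) = -359/234375 m
Load 3 — uniform load w=11 kN/m over full span:
  y_3 = -wx(L³-2Lx²+x³)/(24EI) = -11·(8/5)·(8³-2·8·(8/5)²+(8/5)³)/(24·5000) = -81664/1171875 m
Superposition: y = Σ y_i = -1293899/29296875 m ≈ -0.044165 m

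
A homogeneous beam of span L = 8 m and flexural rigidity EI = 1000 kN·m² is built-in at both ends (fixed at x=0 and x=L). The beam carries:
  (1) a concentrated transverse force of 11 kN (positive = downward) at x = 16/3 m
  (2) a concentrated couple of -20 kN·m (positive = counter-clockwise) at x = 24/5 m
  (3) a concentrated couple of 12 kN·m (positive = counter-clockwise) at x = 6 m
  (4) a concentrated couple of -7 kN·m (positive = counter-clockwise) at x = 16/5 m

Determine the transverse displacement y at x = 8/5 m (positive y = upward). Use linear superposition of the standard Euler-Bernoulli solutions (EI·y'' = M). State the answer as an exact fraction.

y(8/5) = -129581/31640625 m

Load 1 — point force P=11 kN at a=16/3 m (b=L-a=8/3):
  y_1 = -Pb²x²(3aL-(3a+b)x)/(6L³EI)  [x≤a] = -11·(8/3)²·(8/5)²·(3·(16/3)·8-(3·(16/3)+(8/3))·(8/5))/(6·8³·1000) = -8096/1265625 m
Load 2 — applied couple M₀=-20 kN·m at a=24/5 m (b=L-a=16/5):
  y_2 = (R_Ax³/6 - M_Ax²/2)/EI  [x≤a] with R_A=-18/5, M_A=-32/5 = ((-18/5)·(8/5)³/6 - (-32/5)·(8/5)²/2)/1000 = 448/78125 m
Load 3 — applied couple M₀=12 kN·m at a=6 m (b=L-a=2):
  y_3 = (R_Ax³/6 - M_Ax²/2)/EI  [x≤a] with R_A=27/16, M_A=15/4 = ((27/16)·(8/5)³/6 - (15/4)·(8/5)²/2)/1000 = -57/15625 m
Load 4 — applied couple M₀=-7 kN·m at a=16/5 m (b=L-a=24/5):
  y_4 = (R_Ax³/6 - M_Ax²/2)/EI  [x≤a] with R_A=-63/50, M_A=-21/25 = ((-63/50)·(8/5)³/6 - (-21/25)·(8/5)²/2)/1000 = 84/390625 m
Superposition: y = Σ y_i = -129581/31640625 m ≈ -0.004095 m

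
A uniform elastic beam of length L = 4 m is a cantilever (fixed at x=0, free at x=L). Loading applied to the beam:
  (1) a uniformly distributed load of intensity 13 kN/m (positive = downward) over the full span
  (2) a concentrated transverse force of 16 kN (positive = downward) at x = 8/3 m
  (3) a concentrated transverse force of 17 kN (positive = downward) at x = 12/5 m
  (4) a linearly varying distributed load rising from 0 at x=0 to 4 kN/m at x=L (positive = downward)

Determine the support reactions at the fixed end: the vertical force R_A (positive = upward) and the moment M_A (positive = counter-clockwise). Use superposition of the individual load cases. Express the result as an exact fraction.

R_A = 93 kN, M_A = 1044/5 kN·m

Load 1 — uniform load w=13 kN/m over full span:
  R_A = wL = 13·4 = 52 kN
  M_A = wL²/2 = 13·4²/2 = 104 kN·m
Load 2 — point force P=16 kN at a=8/3 m (b=L-a=4/3):
  R_A = P = 16 kN
  M_A = Pa = 16·(8/3) = 128/3 kN·m
Load 3 — point force P=17 kN at a=12/5 m (b=L-a=8/5):
  R_A = P = 17 kN
  M_A = Pa = 17·(12/5) = 204/5 kN·m
Load 4 — triangular load w₀=4 kN/m (0→w₀ over full span):
  R_A = w₀L/2 = 4·4/2 = 8 kN
  M_A = w₀L²/3 = 4·4²/3 = 64/3 kN·m
Superposition: R_A = 93 kN, M_A = 1044/5 kN·m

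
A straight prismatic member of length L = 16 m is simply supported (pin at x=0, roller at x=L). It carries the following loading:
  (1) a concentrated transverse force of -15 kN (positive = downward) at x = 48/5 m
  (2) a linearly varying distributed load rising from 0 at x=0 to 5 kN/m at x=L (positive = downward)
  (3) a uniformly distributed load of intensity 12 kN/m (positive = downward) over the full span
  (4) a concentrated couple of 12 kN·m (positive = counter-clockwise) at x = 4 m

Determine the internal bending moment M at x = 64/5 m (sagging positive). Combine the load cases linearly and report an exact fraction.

Load 1 — point force P=-15 kN at a=48/5 m (b=L-a=32/5):
  M_1 = Pa(L-x)/L  [x>a] = (-15)·(48/5)·(16-(64/5))/16 = -144/5 kN·m
Load 2 — triangular load w₀=5 kN/m (0→w₀ over full span):
  M_2 = w₀Lx/6 - w₀x³/(6L) = 5·16·(64/5)/6 - 5·(64/5)³/(6·16) = 1536/25 kN·m
Load 3 — uniform load w=12 kN/m over full span:
  M_3 = wx(L-x)/2 = 12·(64/5)·(16-(64/5))/2 = 6144/25 kN·m
Load 4 — applied couple M₀=12 kN·m at a=4 m (b=L-a=12):
  M_4 = M₀x/L - M₀  [x>a] = 12·(64/5)/16 - 12 = -12/5 kN·m
Superposition: M = Σ M_i = 276 kN·m ≈ 276.000000 kN·m

M(64/5) = 276 kN·m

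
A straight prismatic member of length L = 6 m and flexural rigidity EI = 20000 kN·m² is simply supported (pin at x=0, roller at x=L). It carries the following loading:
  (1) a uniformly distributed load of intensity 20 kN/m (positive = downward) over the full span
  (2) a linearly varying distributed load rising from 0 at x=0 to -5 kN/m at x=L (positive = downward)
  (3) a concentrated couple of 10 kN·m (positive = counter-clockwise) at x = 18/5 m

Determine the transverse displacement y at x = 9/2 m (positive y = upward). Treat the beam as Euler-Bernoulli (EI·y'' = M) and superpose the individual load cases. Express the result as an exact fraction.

y(9/2) = -540747/51200000 m

Load 1 — uniform load w=20 kN/m over full span:
  y_1 = -wx(L³-2Lx²+x³)/(24EI) = -20·(9/2)·(6³-2·6·(9/2)²+(9/2)³)/(24·20000) = -1539/128000 m
Load 2 — triangular load w₀=-5 kN/m (0→w₀ over full span):
  y_2 = -w₀x(7L⁴-10L²x²+3x⁴)/(360LEI) = -(-5)·(9/2)·(7·6⁴-10·6²·(9/2)²+3·(9/2)⁴)/(360·6·20000) = 3213/2048000 m
Load 3 — applied couple M₀=10 kN·m at a=18/5 m (b=L-a=12/5):
  y_3 = (M₀x³/(6L)-M₀(x-a)²/2+C₁x)/EI  [x>a] with C₁=M₀(3b²-L²)/(6L)=-26/5 = (10·(9/2)³/(6·6)-10·((9/2)-(18/5))²/2+(-26/5)·(9/2))/20000 = -171/1600000 m
Superposition: y = Σ y_i = -540747/51200000 m ≈ -0.010561 m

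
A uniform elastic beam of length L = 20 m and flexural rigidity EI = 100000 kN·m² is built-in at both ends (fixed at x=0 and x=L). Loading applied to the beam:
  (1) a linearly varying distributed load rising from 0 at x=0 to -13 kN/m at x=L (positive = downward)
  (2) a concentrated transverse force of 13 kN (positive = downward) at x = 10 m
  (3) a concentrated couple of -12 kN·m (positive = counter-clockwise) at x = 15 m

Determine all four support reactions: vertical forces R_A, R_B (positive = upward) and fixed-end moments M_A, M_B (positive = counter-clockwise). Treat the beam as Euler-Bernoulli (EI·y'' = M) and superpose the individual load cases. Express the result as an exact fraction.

Load 1 — triangular load w₀=-13 kN/m (0→w₀ over full span):
  R_A = 3w₀L/20 = 3·(-13)·20/20 = -39 kN
  M_A = w₀L²/30 = (-13)·20²/30 = -520/3 kN·m
  R_B = 7w₀L/20 = 7·(-13)·20/20 = -91 kN
  M_B = -w₀L²/20 = -(-13)·20²/20 = 260 kN·m
Load 2 — point force P=13 kN at a=10 m (b=L-a=10):
  R_A = Pb²(3a+b)/L³ = 13·10²·(3·10+10)/20³ = 13/2 kN
  M_A = Pab²/L² = 13·10·10²/20² = 65/2 kN·m
  R_B = Pa²(a+3b)/L³ = 13·10²·(10+3·10)/20³ = 13/2 kN
  M_B = -Pa²b/L² = -13·10²·10/20² = -65/2 kN·m
Load 3 — applied couple M₀=-12 kN·m at a=15 m (b=L-a=5):
  R_A = 6M₀ab/L³ = 6·(-12)·15·5/20³ = -27/40 kN
  M_A = M₀b(2a-b)/L² = (-12)·5·(2·15-5)/20² = -15/4 kN·m
  R_B = -6M₀ab/L³ = -6·(-12)·15·5/20³ = 27/40 kN
  M_B = M₀a(2b-a)/L² = (-12)·15·(2·5-15)/20² = 9/4 kN·m
Superposition: R_A = -1327/40 kN, M_A = -1735/12 kN·m, R_B = -3353/40 kN, M_B = 919/4 kN·m

R_A = -1327/40 kN, M_A = -1735/12 kN·m, R_B = -3353/40 kN, M_B = 919/4 kN·m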